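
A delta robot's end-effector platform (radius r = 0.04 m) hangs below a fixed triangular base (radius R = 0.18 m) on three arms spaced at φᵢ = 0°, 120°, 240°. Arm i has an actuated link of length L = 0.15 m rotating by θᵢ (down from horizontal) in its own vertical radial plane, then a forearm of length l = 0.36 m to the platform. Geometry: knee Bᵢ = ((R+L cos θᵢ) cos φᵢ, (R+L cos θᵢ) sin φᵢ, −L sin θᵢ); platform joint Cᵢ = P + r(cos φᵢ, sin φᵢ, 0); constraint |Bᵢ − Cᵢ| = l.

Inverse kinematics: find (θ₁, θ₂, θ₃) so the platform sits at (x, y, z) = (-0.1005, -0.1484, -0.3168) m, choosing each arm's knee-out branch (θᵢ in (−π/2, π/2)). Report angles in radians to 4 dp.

arm 1 (φ=0.0°): x'=-0.1005, y'=-0.1484
  e−x'=0.2405;  (l²−L²−(e−x')²−y'²−z²)/2L = -0.2438
  γ=atan2(-0.3168,0.2405)=-0.9215;  ψ=arccos(-0.6128)=2.2304;  θ1=γ+ψ≈1.3090
φ2=120.0° → target in arm frame (-0.0783, 0.1612)
  A=0.2183, B=-0.3168, C=(l²−L²−A²−y'²−z²)/(2L)=-0.2230
  θ2 = atan2(B,A) + arccos(C/0.3847) = 1.2216
rotate P by −φ3: (0.1788, -0.0128, -0.3168)
  e−x'=-0.0388;  (l²−L²−(e−x')²−y'²−z²)/2L = 0.0169
  θ3 = atan2(B,A) + arccos(C/0.3192) = -0.1747

θ₁ = 1.3090, θ₂ = 1.2216, θ₃ = -0.1747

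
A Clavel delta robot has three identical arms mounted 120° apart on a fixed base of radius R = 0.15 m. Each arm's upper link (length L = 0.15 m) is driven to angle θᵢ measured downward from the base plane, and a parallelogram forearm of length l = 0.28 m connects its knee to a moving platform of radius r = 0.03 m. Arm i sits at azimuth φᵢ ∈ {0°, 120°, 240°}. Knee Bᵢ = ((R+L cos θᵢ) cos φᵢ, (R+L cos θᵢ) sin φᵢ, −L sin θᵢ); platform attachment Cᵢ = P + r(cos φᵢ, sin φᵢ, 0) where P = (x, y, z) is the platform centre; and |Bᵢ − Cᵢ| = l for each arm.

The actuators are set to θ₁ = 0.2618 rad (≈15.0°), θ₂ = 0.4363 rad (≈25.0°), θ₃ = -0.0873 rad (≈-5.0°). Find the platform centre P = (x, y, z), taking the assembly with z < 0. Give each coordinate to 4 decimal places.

(-0.0030, -0.0231, -0.1168)

φ1=0.0°: virtual centre (0.2649, 0.0000, -0.0388), radius l
centre 2 = (0.2559·cos120.0°, 0.2559·sin120.0°, -0.0634) = (-0.1280, 0.2217, -0.0634)
centre 3 = (0.2694·cos240.0°, 0.2694·sin240.0°, 0.0131) = (-0.1347, -0.2333, 0.0131)
eliminate P² terms by subtracting sphere 1 from 2 and 3
[-0.7857 0.4433 -0.0491]·P = -0.0021;  [-0.7992 -0.4667 0.1038]·P = 0.0011
Cramer: x(z) = 0.0007+0.0320z;  y(z) = -0.0036+0.1676z
sphere 1 gives Az²+Bz+C=0 with A=1.0291, B=0.0595, C=-0.0071;  B²−4AC=0.0327;  roots -0.1168, 0.0590;  negative root z = -0.1168
x = -0.0030, y = -0.0231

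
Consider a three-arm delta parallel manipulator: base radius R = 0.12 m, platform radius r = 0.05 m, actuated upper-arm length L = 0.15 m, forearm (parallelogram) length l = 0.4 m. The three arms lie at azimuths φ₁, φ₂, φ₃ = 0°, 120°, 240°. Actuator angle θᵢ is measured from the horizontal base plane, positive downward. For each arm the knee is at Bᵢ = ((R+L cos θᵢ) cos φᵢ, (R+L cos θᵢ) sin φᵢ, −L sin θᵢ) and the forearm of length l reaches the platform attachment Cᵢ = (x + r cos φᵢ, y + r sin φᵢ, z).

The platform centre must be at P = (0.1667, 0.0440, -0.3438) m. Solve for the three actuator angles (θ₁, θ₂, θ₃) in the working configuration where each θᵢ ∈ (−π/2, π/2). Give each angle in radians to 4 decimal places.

φ1=0.0° → target in arm frame (0.1667, 0.0440)
  A=-0.0967, B=-0.3438, C=(l²−L²−A²−y'²−z²)/(2L)=0.0267
  θ1 = atan2(B,A) + arccos(C/0.3571) = -0.3491
rotate P by −φ2: (-0.0452, -0.1664, -0.3438)
  A cos θ + B sin θ = C:  0.1152·cos θ + -0.3438·sin θ = -0.0722
  √(A²+B²)=0.3626;  θ2 = -1.2474+1.7712 ≈ 0.5239
φ3=240.0° → target in arm frame (-0.1215, 0.1224)
  A=0.1915, B=-0.3438, C=(l²−L²−A²−y'²−z²)/(2L)=-0.1078
  θ3 = atan2(B,A) + arccos(C/0.3935) = 0.7855

θ₁ = -0.3491, θ₂ = 0.5239, θ₃ = 0.7855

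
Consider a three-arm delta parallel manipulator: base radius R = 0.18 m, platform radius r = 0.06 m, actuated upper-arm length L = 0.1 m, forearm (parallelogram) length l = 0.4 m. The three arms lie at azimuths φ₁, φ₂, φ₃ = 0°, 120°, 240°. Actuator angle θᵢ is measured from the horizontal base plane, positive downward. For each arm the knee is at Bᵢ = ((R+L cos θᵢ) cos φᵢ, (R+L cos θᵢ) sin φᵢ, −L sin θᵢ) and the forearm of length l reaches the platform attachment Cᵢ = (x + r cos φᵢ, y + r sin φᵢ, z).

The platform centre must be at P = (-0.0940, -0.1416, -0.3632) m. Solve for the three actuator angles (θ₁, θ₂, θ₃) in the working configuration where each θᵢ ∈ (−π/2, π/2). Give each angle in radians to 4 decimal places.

arm 1 (φ=0.0°): x'=-0.0940, y'=-0.1416
  A cos θ + B sin θ = C:  0.2140·cos θ + -0.3632·sin θ = -0.2388
  γ=atan2(-0.3632,0.2140)=-1.0384;  ψ=arccos(-0.5665)=2.1730;  θ1=γ+ψ≈1.1347
φ2=120.0° → target in arm frame (-0.0756, 0.1522)
  A=0.1956, B=-0.3632, C=(l²−L²−A²−y'²−z²)/(2L)=-0.2168
  √(A²+B²)=0.4125;  θ2 = -1.0767+2.1240 ≈ 1.0473
φ3=240.0° → target in arm frame (0.1696, -0.0106)
  A=-0.0496, B=-0.3632, C=(l²−L²−A²−y'²−z²)/(2L)=0.0776
  γ=atan2(-0.3632,-0.0496)=-1.7066;  ψ=arccos(0.2116)=1.3576;  θ3=γ+ψ≈-0.3490

θ₁ = 1.1347, θ₂ = 1.0473, θ₃ = -0.3490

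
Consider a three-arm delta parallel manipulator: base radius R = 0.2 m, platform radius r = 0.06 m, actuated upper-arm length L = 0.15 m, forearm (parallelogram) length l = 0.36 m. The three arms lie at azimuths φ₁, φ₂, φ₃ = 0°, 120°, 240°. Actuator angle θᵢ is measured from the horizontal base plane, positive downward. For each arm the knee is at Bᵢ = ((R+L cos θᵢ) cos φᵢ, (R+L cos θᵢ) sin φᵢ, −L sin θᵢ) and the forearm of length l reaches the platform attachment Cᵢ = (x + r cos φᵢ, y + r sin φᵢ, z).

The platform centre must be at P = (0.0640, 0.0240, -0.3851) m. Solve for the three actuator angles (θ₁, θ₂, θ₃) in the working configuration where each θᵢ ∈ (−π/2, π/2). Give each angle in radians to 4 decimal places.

θ₁ = 0.6105, θ₂ = 0.9599, θ₃ = 1.1344

φ1=0.0° → target in arm frame (0.0640, 0.0240)
  A=0.0760, B=-0.3851, C=(l²−L²−A²−y'²−z²)/(2L)=-0.1585
  √(A²+B²)=0.3925;  θ1 = -1.3759+1.9865 ≈ 0.6105
arm 2 (φ=120.0°): x'=-0.0112, y'=-0.0674
  e−x'=0.1512;  (l²−L²−(e−x')²−y'²−z²)/2L = -0.2287
  γ=atan2(-0.3851,0.1512)=-1.1966;  ψ=arccos(-0.5528)=2.1565;  θ2=γ+ψ≈0.9599
rotate P by −φ3: (-0.0528, 0.0434, -0.3851)
  A cos θ + B sin θ = C:  0.1928·cos θ + -0.3851·sin θ = -0.2675
  θ3 = atan2(B,A) + arccos(C/0.4307) = 1.1344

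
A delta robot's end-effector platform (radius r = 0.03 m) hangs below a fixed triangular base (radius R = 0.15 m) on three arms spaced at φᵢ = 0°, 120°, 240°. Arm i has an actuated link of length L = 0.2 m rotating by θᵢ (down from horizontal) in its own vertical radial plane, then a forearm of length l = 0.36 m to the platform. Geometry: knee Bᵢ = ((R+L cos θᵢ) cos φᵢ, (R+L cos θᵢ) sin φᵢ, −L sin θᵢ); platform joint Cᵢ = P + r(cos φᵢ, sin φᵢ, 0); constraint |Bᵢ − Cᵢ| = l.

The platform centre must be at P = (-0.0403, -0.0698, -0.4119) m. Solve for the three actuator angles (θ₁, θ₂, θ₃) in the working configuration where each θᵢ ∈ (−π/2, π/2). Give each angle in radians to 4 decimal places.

φ1=0.0° → target in arm frame (-0.0403, -0.0698)
  A=0.1603, B=-0.4119, C=(l²−L²−A²−y'²−z²)/(2L)=-0.2766
  √(A²+B²)=0.4420;  θ1 = -1.1997+2.2469 ≈ 1.0472
rotate P by −φ2: (-0.0403, 0.0698, -0.4119)
  A=0.1603, B=-0.4119, C=(l²−L²−A²−y'²−z²)/(2L)=-0.2766
  √(A²+B²)=0.4420;  θ2 = -1.1997+2.2469 ≈ 1.0472
arm 3 (φ=240.0°): x'=0.0806, y'=0.0000
  e−x'=0.0394;  (l²−L²−(e−x')²−y'²−z²)/2L = -0.2040
  θ3 = atan2(B,A) + arccos(C/0.4138) = 0.6110

θ₁ = 1.0472, θ₂ = 1.0472, θ₃ = 0.6110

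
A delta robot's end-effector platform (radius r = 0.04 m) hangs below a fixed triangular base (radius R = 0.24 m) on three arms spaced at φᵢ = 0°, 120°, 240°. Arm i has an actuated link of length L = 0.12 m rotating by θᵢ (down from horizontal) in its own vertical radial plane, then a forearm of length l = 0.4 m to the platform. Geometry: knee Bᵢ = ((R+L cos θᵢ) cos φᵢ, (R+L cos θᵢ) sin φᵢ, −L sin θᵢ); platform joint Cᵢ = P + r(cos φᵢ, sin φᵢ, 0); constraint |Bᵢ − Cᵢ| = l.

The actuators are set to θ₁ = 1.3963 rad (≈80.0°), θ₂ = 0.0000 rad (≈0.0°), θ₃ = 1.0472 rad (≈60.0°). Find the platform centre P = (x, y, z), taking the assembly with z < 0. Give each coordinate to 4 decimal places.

O1 = (0.2208·cos0.0°, 0.2208·sin0.0°, -0.1182) = (0.2208, 0.0000, -0.1182)
arm 2 at φ=120.0°: e+L cos θ2 = 0.3200;  O2 = (-0.1600, 0.2771, 0.0000)
φ3=240.0°: virtual centre (-0.1300, -0.2252, -0.1039), radius l
|O₂|²−|O₁|² = 0.0397;  |O₃|²−|O₁|² = 0.0157
linear system: -0.7617x+0.5543y = 0.0397−0.2364z; -0.7017x+-0.4503y = 0.0157−0.0285z
det = 0.7319;  x = -0.0363+0.1670z,  y = 0.0217+-0.1969z
quadratic in z: (1.0667)z²+(0.1419)z+(-0.0795)=0, √Δ=0.5993 → z ∈ {-0.3474, 0.2144}; z = -0.3474 (taking z<0)
x = -0.0943, y = 0.0901

(-0.0943, 0.0901, -0.3474)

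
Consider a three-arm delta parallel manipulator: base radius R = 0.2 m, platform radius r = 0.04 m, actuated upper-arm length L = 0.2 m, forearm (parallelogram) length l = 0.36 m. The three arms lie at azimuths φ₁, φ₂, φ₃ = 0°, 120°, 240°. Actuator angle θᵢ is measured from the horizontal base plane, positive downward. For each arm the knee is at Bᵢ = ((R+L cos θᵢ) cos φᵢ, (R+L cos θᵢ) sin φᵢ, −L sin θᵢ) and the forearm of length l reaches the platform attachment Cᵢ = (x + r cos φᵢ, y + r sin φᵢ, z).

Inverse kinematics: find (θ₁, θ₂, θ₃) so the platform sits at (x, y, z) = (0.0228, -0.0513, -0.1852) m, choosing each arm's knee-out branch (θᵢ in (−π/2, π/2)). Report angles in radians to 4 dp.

φ1=0.0° → target in arm frame (0.0228, -0.0513)
  A=0.1372, B=-0.1852, C=(l²−L²−A²−y'²−z²)/(2L)=0.0846
  √(A²+B²)=0.2305;  θ1 = -0.9332+1.1949 ≈ 0.2617
arm 2 (φ=120.0°): x'=-0.0558, y'=0.0059
  A=0.2158, B=-0.1852, C=(l²−L²−A²−y'²−z²)/(2L)=0.0217
  θ2 = atan2(B,A) + arccos(C/0.2844) = 0.7852
rotate P by −φ3: (0.0330, 0.0454, -0.1852)
  e−x'=0.1270;  (l²−L²−(e−x')²−y'²−z²)/2L = 0.0928
  θ3 = atan2(B,A) + arccos(C/0.2245) = 0.1750

θ₁ = 0.2617, θ₂ = 0.7852, θ₃ = 0.1750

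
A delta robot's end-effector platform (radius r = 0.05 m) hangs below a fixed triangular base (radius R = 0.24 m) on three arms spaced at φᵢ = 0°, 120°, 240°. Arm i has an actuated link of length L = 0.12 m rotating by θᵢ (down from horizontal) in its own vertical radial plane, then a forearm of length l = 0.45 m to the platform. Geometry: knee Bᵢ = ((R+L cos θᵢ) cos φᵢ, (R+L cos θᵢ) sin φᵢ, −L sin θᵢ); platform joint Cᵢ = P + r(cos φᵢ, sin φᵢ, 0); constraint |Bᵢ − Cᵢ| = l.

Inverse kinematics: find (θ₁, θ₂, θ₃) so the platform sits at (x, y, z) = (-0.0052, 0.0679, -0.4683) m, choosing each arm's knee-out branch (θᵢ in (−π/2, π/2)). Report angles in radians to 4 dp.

θ₁ = 1.0473, θ₂ = 0.6982, θ₃ = 1.3094

rotate P by −φ1: (-0.0052, 0.0679, -0.4683)
  A=0.1952, B=-0.4683, C=(l²−L²−A²−y'²−z²)/(2L)=-0.3080
  γ=atan2(-0.4683,0.1952)=-1.1759;  ψ=arccos(-0.6071)=2.2231;  θ1=γ+ψ≈1.0473
rotate P by −φ2: (0.0614, -0.0294, -0.4683)
  A cos θ + B sin θ = C:  0.1286·cos θ + -0.4683·sin θ = -0.2025
  θ2 = atan2(B,A) + arccos(C/0.4856) = 0.6982
φ3=240.0° → target in arm frame (-0.0562, -0.0385)
  e−x'=0.2462;  (l²−L²−(e−x')²−y'²−z²)/2L = -0.3887
  θ3 = atan2(B,A) + arccos(C/0.5291) = 1.3094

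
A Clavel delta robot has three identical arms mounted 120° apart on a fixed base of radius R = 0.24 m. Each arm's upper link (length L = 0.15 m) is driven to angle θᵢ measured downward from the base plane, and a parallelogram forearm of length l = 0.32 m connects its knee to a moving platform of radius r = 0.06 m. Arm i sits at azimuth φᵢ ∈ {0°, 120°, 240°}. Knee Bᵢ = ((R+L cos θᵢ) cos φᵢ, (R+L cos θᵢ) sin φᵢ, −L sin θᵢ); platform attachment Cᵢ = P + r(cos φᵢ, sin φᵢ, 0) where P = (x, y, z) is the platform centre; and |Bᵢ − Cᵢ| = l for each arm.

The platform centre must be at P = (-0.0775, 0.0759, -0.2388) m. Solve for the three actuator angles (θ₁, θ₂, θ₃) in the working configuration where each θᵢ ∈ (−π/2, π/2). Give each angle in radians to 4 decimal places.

arm 1 (φ=0.0°): x'=-0.0775, y'=0.0759
  A=0.2575, B=-0.2388, C=(l²−L²−A²−y'²−z²)/(2L)=-0.1640
  √(A²+B²)=0.3512;  θ1 = -0.7477+2.0566 ≈ 1.3089
rotate P by −φ2: (0.1045, 0.0292, -0.2388)
  e−x'=0.0755;  (l²−L²−(e−x')²−y'²−z²)/2L = 0.0544
  θ2 = atan2(B,A) + arccos(C/0.2505) = 0.0873
arm 3 (φ=240.0°): x'=-0.0270, y'=-0.1051
  A=0.2070, B=-0.2388, C=(l²−L²−A²−y'²−z²)/(2L)=-0.1034
  √(A²+B²)=0.3160;  θ3 = -0.8567+1.9040 ≈ 1.0473

θ₁ = 1.3089, θ₂ = 0.0873, θ₃ = 1.0473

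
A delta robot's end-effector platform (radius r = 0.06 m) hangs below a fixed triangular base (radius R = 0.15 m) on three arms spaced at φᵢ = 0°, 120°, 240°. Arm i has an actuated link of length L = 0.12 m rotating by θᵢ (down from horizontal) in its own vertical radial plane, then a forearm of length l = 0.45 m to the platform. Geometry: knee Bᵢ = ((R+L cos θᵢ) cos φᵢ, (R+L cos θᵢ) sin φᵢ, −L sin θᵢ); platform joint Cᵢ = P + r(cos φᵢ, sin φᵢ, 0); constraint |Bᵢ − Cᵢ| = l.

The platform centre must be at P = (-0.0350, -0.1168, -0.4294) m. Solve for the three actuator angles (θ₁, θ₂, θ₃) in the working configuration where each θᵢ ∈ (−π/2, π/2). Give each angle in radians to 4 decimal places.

θ₁ = 0.5236, θ₂ = 0.6981, θ₃ = -0.0870

rotate P by −φ1: (-0.0350, -0.1168, -0.4294)
  A cos θ + B sin θ = C:  0.1250·cos θ + -0.4294·sin θ = -0.1065
  γ=atan2(-0.4294,0.1250)=-1.2875;  ψ=arccos(-0.2381)=1.8112;  θ1=γ+ψ≈0.5236
rotate P by −φ2: (-0.0837, 0.0887, -0.4294)
  e−x'=0.1737;  (l²−L²−(e−x')²−y'²−z²)/2L = -0.1430
  θ2 = atan2(B,A) + arccos(C/0.4632) = 0.6981
arm 3 (φ=240.0°): x'=0.1187, y'=0.0281
  A=-0.0287, B=-0.4294, C=(l²−L²−A²−y'²−z²)/(2L)=0.0088
  √(A²+B²)=0.4304;  θ3 = -1.6374+1.5504 ≈ -0.0870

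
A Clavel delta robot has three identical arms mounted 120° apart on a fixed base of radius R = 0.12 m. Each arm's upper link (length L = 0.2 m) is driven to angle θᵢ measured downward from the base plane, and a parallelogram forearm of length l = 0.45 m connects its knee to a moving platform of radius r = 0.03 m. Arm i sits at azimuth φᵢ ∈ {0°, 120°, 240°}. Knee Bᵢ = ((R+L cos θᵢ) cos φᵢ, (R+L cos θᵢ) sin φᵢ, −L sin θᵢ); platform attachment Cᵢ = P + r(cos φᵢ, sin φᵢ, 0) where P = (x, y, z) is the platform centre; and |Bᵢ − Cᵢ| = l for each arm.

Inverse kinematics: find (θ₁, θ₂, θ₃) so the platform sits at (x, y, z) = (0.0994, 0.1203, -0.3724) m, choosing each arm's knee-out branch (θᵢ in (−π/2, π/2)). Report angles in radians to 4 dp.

θ₁ = -0.0874, θ₂ = 0.0872, θ₃ = 0.7853

rotate P by −φ1: (0.0994, 0.1203, -0.3724)
  e−x'=-0.0094;  (l²−L²−(e−x')²−y'²−z²)/2L = 0.0231
  γ=atan2(-0.3724,-0.0094)=-1.5960;  ψ=arccos(0.0621)=1.5086;  θ1=γ+ψ≈-0.0874
rotate P by −φ2: (0.0545, -0.1462, -0.3724)
  e−x'=0.0355;  (l²−L²−(e−x')²−y'²−z²)/2L = 0.0029
  √(A²+B²)=0.3741;  θ2 = -1.4757+1.5630 ≈ 0.0872
arm 3 (φ=240.0°): x'=-0.1539, y'=0.0259
  e−x'=0.2439;  (l²−L²−(e−x')²−y'²−z²)/2L = -0.0908
  θ3 = atan2(B,A) + arccos(C/0.4452) = 0.7853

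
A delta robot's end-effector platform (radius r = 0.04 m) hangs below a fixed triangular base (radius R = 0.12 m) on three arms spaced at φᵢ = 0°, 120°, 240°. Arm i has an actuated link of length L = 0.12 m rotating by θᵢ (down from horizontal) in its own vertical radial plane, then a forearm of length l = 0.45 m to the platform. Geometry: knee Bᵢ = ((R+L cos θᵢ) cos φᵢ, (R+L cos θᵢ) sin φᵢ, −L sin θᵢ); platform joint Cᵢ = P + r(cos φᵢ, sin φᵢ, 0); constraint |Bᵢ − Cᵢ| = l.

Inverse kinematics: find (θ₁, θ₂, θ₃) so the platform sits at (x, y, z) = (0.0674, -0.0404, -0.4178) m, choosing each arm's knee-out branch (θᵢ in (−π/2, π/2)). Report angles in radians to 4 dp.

θ₁ = -0.0873, θ₂ = 0.4362, θ₃ = 0.1747

rotate P by −φ1: (0.0674, -0.0404, -0.4178)
  A cos θ + B sin θ = C:  0.0126·cos θ + -0.4178·sin θ = 0.0490
  γ=atan2(-0.4178,0.0126)=-1.5406;  ψ=arccos(0.1172)=1.4534;  θ1=γ+ψ≈-0.0873
rotate P by −φ2: (-0.0687, -0.0382, -0.4178)
  A cos θ + B sin θ = C:  0.1487·cos θ + -0.4178·sin θ = -0.0418
  θ2 = atan2(B,A) + arccos(C/0.4435) = 0.4362
arm 3 (φ=240.0°): x'=0.0013, y'=0.0786
  e−x'=0.0787;  (l²−L²−(e−x')²−y'²−z²)/2L = 0.0049
  θ3 = atan2(B,A) + arccos(C/0.4251) = 0.1747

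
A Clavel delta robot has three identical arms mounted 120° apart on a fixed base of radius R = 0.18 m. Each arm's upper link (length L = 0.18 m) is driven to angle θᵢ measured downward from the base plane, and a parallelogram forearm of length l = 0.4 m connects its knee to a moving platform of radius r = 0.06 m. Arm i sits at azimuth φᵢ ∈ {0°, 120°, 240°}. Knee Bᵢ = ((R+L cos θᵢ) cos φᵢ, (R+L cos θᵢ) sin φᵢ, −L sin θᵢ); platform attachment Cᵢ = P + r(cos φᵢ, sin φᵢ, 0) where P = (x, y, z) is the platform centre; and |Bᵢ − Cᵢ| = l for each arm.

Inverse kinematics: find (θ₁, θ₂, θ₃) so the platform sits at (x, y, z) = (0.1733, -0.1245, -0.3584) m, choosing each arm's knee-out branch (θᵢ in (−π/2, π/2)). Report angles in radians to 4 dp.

θ₁ = 0.0000, θ₂ = 1.3966, θ₃ = 0.6983

φ1=0.0° → target in arm frame (0.1733, -0.1245)
  A=-0.0533, B=-0.3584, C=(l²−L²−A²−y'²−z²)/(2L)=-0.0533
  √(A²+B²)=0.3623;  θ1 = -1.7184+1.7185 ≈ 0.0000
φ2=120.0° → target in arm frame (-0.1945, -0.0878)
  A=0.3145, B=-0.3584, C=(l²−L²−A²−y'²−z²)/(2L)=-0.2985
  θ2 = atan2(B,A) + arccos(C/0.4768) = 1.3966
arm 3 (φ=240.0°): x'=0.0212, y'=0.2123
  A=0.0988, B=-0.3584, C=(l²−L²−A²−y'²−z²)/(2L)=-0.1547
  θ3 = atan2(B,A) + arccos(C/0.3718) = 0.6983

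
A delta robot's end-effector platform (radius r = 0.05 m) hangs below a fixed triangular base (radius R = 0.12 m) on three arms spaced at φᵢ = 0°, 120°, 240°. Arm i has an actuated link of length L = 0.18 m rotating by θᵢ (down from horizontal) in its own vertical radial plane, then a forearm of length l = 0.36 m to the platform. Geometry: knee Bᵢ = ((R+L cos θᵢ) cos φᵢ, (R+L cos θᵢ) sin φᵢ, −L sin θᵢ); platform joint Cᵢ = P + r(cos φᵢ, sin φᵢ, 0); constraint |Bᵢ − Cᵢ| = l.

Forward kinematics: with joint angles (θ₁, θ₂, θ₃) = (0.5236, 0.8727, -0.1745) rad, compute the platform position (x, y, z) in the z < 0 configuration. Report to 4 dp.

centre 1 = (0.2259·cos0.0°, 0.2259·sin0.0°, -0.0900) = (0.2259, 0.0000, -0.0900)
centre 2 = (0.1857·cos120.0°, 0.1857·sin120.0°, -0.1379) = (-0.0928, 0.1608, -0.1379)
φ3=240.0°: virtual centre (-0.1236, -0.2141, 0.0313), radius l
subtract pairs → two planes through P
linear system: -0.6375x+0.3216y = -0.0056−-0.0958z; -0.6990x+-0.4283y = 0.0030−0.2425z
Cramer: x(z) = 0.0029+0.0743z;  y(z) = -0.0117+0.4450z
sphere 1 gives Az²+Bz+C=0 with A=1.2035, B=0.1364, C=-0.0716;  B²−4AC=0.3635;  roots -0.3072, 0.1938;  negative root z = -0.3072
x = -0.0199, y = -0.1484

(-0.0199, -0.1484, -0.3072)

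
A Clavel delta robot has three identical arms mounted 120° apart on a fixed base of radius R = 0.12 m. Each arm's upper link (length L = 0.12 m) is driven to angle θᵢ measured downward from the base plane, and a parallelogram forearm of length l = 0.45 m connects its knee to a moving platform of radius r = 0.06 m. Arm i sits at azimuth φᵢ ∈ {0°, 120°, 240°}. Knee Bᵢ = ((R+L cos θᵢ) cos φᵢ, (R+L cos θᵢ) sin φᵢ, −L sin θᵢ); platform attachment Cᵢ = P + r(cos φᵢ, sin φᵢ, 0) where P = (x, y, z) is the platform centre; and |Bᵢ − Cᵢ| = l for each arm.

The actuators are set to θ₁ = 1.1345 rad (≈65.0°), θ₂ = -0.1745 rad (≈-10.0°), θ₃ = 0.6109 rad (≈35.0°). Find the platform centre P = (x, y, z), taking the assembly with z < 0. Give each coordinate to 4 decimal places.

(-0.1932, 0.1255, -0.4160)

O1 = (0.1107·cos0.0°, 0.1107·sin0.0°, -0.1088) = (0.1107, 0.0000, -0.1088)
φ2=120.0°: virtual centre (-0.0891, 0.1543, 0.0208), radius l
arm 3 at φ=240.0°: e+L cos θ3 = 0.1583;  O3 = (-0.0791, -0.1371, -0.0688)
subtract pairs → two planes through P
plane₁₂: -0.3996x+0.3086y+0.2592z = 0.0081
det = 0.2267;  x = -0.0176+0.4221z,  y = 0.0035+-0.2933z
quadratic in z: (1.2642)z²+(0.1072)z+(-0.1742)=0, √Δ=0.9447 → z ∈ {-0.4160, 0.3312}; z = -0.4160 (taking z<0)
x = -0.1932, y = 0.1255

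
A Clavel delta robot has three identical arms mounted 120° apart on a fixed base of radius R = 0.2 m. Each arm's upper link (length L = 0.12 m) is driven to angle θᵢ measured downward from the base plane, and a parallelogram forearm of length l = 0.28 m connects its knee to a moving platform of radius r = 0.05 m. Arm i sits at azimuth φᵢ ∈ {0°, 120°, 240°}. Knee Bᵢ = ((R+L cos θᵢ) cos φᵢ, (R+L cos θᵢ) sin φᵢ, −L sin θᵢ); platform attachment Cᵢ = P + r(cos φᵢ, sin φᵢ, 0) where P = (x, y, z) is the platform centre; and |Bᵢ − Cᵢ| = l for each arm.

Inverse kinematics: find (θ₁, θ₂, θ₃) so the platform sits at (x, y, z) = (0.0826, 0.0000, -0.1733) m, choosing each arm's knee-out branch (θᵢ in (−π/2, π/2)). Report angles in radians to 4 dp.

θ₁ = -0.3490, θ₂ = 0.9601, θ₃ = 0.9601

φ1=0.0° → target in arm frame (0.0826, 0.0000)
  A cos θ + B sin θ = C:  0.0674·cos θ + -0.1733·sin θ = 0.1226
  √(A²+B²)=0.1859;  θ1 = -1.1999+0.8509 ≈ -0.3490
φ2=120.0° → target in arm frame (-0.0413, -0.0715)
  A cos θ + B sin θ = C:  0.1913·cos θ + -0.1733·sin θ = -0.0323
  γ=atan2(-0.1733,0.1913)=-0.7361;  ψ=arccos(-0.1250)=1.6962;  θ2=γ+ψ≈0.9601
φ3=240.0° → target in arm frame (-0.0413, 0.0715)
  A cos θ + B sin θ = C:  0.1913·cos θ + -0.1733·sin θ = -0.0323
  θ3 = atan2(B,A) + arccos(C/0.2581) = 0.9601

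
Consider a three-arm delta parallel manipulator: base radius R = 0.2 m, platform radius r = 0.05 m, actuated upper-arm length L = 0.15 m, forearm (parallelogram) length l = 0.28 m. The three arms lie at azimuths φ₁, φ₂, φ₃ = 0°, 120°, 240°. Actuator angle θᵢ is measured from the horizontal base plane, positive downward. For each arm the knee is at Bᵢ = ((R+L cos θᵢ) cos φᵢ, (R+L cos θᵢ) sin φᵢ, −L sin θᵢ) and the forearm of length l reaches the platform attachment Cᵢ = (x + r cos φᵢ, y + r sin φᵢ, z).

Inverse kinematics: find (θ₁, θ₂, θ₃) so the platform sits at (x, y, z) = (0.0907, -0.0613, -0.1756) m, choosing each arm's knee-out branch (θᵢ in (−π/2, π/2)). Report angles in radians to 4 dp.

φ1=0.0° → target in arm frame (0.0907, -0.0613)
  A=0.0593, B=-0.1756, C=(l²−L²−A²−y'²−z²)/(2L)=0.0593
  θ1 = atan2(B,A) + arccos(C/0.1853) = 0.0000
φ2=120.0° → target in arm frame (-0.0984, -0.0479)
  e−x'=0.2484;  (l²−L²−(e−x')²−y'²−z²)/2L = -0.1298
  θ2 = atan2(B,A) + arccos(C/0.3042) = 1.3964
rotate P by −φ3: (0.0077, 0.1092, -0.1756)
  A=0.1423, B=-0.1756, C=(l²−L²−A²−y'²−z²)/(2L)=-0.0237
  θ3 = atan2(B,A) + arccos(C/0.2260) = 0.7858

θ₁ = 0.0000, θ₂ = 1.3964, θ₃ = 0.7858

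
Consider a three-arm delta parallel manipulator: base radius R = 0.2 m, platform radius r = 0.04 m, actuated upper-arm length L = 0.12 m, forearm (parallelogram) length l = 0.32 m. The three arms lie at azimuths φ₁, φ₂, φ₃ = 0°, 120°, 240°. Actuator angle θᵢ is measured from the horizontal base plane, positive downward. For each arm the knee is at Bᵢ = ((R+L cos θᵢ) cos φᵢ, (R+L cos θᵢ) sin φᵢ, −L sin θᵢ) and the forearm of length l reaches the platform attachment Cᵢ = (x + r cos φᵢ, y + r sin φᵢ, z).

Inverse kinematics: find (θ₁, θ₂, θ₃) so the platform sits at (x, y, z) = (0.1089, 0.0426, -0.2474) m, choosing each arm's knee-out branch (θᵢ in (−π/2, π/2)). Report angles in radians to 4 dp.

rotate P by −φ1: (0.1089, 0.0426, -0.2474)
  A=0.0511, B=-0.2474, C=(l²−L²−A²−y'²−z²)/(2L)=0.0932
  γ=atan2(-0.2474,0.0511)=-1.3671;  ψ=arccos(0.3689)=1.1930;  θ1=γ+ψ≈-0.1742
φ2=120.0° → target in arm frame (-0.0176, -0.1156)
  A=0.1776, B=-0.2474, C=(l²−L²−A²−y'²−z²)/(2L)=-0.0754
  θ2 = atan2(B,A) + arccos(C/0.3045) = 0.8727
arm 3 (φ=240.0°): x'=-0.0913, y'=0.0730
  e−x'=0.2513;  (l²−L²−(e−x')²−y'²−z²)/2L = -0.1738
  θ3 = atan2(B,A) + arccos(C/0.3527) = 1.3086

θ₁ = -0.1742, θ₂ = 0.8727, θ₃ = 1.3086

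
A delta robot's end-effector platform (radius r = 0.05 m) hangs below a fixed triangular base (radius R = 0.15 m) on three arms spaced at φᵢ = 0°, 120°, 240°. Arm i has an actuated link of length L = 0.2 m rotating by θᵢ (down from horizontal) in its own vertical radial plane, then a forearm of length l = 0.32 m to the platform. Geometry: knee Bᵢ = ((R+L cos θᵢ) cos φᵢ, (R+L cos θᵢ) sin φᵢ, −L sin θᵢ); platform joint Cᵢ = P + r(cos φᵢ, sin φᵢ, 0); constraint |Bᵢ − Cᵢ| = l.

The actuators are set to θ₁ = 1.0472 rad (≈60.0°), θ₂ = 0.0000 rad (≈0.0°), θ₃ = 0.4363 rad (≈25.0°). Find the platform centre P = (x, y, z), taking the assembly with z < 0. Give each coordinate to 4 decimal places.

(-0.1124, 0.0402, -0.2297)

arm 1 at φ=0.0°: ρ1 = 0.2000;  centre 1 = (0.2000, 0.0000, -0.1732)
arm 2 at φ=120.0°: ρ2 = 0.3000;  centre 2 = (-0.1500, 0.2598, 0.0000)
arm 3 at φ=240.0°: ρ3 = 0.2813;  centre 3 = (-0.1406, -0.2436, -0.0845)
|centre ₂|²−|centre ₁|² = 0.0200;  |centre ₃|²−|centre ₁|² = 0.0163
linear system: -0.7000x+0.5196y = 0.0200−0.3464z; -0.6813x+-0.4872y = 0.0163−0.1774z
Cramer: x(z) = -0.0262+0.3754z;  y(z) = 0.0032-0.1609z
into |P−centre ₁|² = l²: 1.1668z² + 0.1755z + -0.0212 = 0;  Δ = 0.1299;  z = -0.2297 or 0.0792 → z<0 root = -0.2297
x = -0.1124, y = 0.0402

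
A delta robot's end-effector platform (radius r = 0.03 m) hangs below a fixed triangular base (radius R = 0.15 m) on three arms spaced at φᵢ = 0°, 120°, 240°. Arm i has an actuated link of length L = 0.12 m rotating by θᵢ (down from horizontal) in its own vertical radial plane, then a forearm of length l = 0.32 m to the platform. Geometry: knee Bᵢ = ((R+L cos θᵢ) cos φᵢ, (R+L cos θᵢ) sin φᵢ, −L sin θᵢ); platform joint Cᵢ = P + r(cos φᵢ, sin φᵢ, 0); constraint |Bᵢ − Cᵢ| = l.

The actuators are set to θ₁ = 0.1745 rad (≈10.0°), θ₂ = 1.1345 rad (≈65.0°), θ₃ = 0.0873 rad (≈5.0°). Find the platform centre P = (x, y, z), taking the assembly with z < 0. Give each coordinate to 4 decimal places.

φ1=0.0°: virtual centre (0.2382, 0.0000, -0.0208), radius l
centre 2 = (0.1707·cos120.0°, 0.1707·sin120.0°, -0.1088) = (-0.0854, 0.1478, -0.1088)
centre 3 = (0.2395·cos240.0°, 0.2395·sin240.0°, -0.0105) = (-0.1198, -0.2075, -0.0105)
|centre ₂|²−|centre ₁|² = -0.0162;  |centre ₃|²−|centre ₁|² = 0.0003
linear system: -0.6471x+0.2957y = -0.0162−-0.1758z; -0.7159x+-0.4149y = 0.0003−0.0207z
Cramer: x(z) = 0.0138-0.1392z;  y(z) = -0.0246+0.2901z
into |P−centre ₁|² = l²: 1.1036z² + 0.0899z + -0.0510 = 0;  Δ = 0.2333;  z = -0.2595 or 0.1781 → z<0 root = -0.2595
x = 0.0499, y = -0.0999

(0.0499, -0.0999, -0.2595)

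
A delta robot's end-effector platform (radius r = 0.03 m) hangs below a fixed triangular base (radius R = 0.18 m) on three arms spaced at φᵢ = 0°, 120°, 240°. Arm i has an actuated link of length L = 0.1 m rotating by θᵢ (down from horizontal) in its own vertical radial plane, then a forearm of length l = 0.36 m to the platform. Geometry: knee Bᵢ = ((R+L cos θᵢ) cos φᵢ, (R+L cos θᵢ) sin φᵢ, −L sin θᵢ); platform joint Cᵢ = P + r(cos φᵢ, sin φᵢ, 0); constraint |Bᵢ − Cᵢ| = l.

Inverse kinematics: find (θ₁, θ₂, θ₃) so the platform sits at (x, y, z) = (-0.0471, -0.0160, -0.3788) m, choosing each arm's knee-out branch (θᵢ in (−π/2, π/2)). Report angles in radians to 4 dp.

φ1=0.0° → target in arm frame (-0.0471, -0.0160)
  A=0.1971, B=-0.3788, C=(l²−L²−A²−y'²−z²)/(2L)=-0.3150
  θ1 = atan2(B,A) + arccos(C/0.4270) = 1.3093
φ2=120.0° → target in arm frame (0.0097, 0.0488)
  A=0.1403, B=-0.3788, C=(l²−L²−A²−y'²−z²)/(2L)=-0.2298
  θ2 = atan2(B,A) + arccos(C/0.4039) = 0.9598
φ3=240.0° → target in arm frame (0.0374, -0.0328)
  A=0.1126, B=-0.3788, C=(l²−L²−A²−y'²−z²)/(2L)=-0.1882
  θ3 = atan2(B,A) + arccos(C/0.3952) = 0.7853

θ₁ = 1.3093, θ₂ = 0.9598, θ₃ = 0.7853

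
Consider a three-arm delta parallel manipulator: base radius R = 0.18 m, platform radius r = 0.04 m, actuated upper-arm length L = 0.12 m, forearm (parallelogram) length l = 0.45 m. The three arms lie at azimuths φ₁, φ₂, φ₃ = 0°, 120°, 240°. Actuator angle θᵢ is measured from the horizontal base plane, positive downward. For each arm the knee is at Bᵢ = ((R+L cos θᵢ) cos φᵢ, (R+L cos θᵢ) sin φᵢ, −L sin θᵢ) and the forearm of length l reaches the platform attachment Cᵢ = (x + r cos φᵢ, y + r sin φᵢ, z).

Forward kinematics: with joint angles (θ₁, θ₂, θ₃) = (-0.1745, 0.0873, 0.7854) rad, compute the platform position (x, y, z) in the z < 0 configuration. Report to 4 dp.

(0.0784, 0.0828, -0.3833)

arm 1 at φ=0.0°: ρ1 = 0.2582;  S1 = (0.2582, 0.0000, 0.0208)
φ2=120.0°: virtual centre (-0.1298, 0.2248, -0.0105), radius l
φ3=240.0°: virtual centre (-0.1124, -0.1947, -0.0849), radius l
subtract pairs → two planes through P
[-0.7759 0.4495 -0.0626]·P = 0.0004;  [-0.7412 -0.3895 -0.2114]·P = -0.0093
Cramer: x(z) = 0.0064-0.1879z;  y(z) = 0.0118-0.1851z
sphere 1 gives Az²+Bz+C=0 with A=1.0696, B=0.0486, C=-0.1385;  B²−4AC=0.5950;  roots -0.3833, 0.3379;  negative root z = -0.3833
x = 0.0784, y = 0.0828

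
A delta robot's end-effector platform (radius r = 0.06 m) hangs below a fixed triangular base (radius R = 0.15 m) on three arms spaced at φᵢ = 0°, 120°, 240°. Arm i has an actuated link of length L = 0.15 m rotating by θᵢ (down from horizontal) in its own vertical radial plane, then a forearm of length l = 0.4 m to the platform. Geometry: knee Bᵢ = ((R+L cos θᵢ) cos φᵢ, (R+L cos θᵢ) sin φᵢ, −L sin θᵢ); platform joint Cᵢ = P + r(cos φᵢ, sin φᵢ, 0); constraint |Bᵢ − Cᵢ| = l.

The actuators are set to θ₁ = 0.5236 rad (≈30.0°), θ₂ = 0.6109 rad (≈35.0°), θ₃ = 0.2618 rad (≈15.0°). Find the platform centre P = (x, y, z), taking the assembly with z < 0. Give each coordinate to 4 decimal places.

(-0.0145, -0.0528, -0.3948)

φ1=0.0°: virtual centre (0.2199, 0.0000, -0.0750), radius l
arm 2 at φ=120.0°: (R−r)+L cos θ2 = 0.2129;  centre 2 = (-0.1064, 0.1844, -0.0860)
centre 3 = (0.2349·cos240.0°, 0.2349·sin240.0°, -0.0388) = (-0.1174, -0.2034, -0.0388)
|centre ₂|²−|centre ₁|² = -0.0013;  |centre ₃|²−|centre ₁|² = 0.0027
[-0.6527 0.3687 -0.0221]·P = -0.0013;  [-0.6747 -0.4068 0.0724]·P = 0.0027
Cramer: x(z) = -0.0009+0.0344z;  y(z) = -0.0051+0.1208z
sphere 1 gives Az²+Bz+C=0 with A=1.0158, B=0.1336, C=-0.1056;  B²−4AC=0.4468;  roots -0.3948, 0.2633;  negative root z = -0.3948
x = -0.0145, y = -0.0528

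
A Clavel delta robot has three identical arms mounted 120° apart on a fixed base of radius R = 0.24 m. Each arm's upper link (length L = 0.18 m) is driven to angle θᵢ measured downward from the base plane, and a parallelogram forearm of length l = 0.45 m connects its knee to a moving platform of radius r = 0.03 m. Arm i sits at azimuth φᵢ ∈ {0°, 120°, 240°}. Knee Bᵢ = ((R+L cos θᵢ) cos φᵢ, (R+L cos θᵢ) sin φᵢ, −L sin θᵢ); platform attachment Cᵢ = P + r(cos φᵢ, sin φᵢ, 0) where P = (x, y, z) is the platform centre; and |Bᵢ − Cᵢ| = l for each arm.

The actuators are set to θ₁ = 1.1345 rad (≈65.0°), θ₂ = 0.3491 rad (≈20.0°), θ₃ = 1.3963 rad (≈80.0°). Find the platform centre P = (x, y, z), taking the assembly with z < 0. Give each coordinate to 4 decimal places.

arm 1 at φ=0.0°: e+L cos θ1 = 0.2861;  O1 = (0.2861, 0.0000, -0.1631)
φ2=120.0°: virtual centre (-0.1896, 0.3283, -0.0616), radius l
O3 = (0.2413·cos240.0°, 0.2413·sin240.0°, -0.1773) = (-0.1206, -0.2089, -0.1773)
subtract pairs → two planes through P
[-0.9513 0.6567 0.2031]·P = 0.0391;  [-0.8134 -0.4179 -0.0283]·P = -0.0188
Cramer: x(z) = -0.0043+0.0712z;  y(z) = 0.0533-0.2062z
quadratic in z: (1.0476)z²+(0.2629)z+(-0.0887)=0, √Δ=0.6641 → z ∈ {-0.4425, 0.1915}; z = -0.4425 (taking z<0)
x = -0.0358, y = 0.1446

(-0.0358, 0.1446, -0.4425)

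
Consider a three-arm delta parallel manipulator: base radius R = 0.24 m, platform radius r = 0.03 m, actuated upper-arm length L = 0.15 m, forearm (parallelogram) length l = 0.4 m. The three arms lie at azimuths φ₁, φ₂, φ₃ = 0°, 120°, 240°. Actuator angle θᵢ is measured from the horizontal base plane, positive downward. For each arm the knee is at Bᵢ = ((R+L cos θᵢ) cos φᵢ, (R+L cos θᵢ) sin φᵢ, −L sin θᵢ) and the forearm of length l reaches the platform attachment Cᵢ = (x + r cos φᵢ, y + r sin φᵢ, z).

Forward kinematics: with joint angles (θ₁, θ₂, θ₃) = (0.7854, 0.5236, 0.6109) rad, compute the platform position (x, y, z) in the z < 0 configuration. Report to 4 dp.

arm 1 at φ=0.0°: ρ1 = 0.3161;  centre 1 = (0.3161, 0.0000, -0.1061)
centre 2 = (0.3399·cos120.0°, 0.3399·sin120.0°, -0.0750) = (-0.1700, 0.2944, -0.0750)
arm 3 at φ=240.0°: ρ3 = 0.3329;  centre 3 = (-0.1664, -0.2883, -0.0860)
eliminate P² terms by subtracting sphere 1 from 2 and 3
linear system: -0.9720x+0.5887y = 0.0100−0.0621z; -0.9650x+-0.5765y = 0.0071−0.0401z
det = 1.1286;  x = -0.0088+0.0526z,  y = 0.0025+-0.0186z
into |P−centre ₁|² = l²: 1.0031z² + 0.1778z + -0.0432 = 0;  Δ = 0.2050;  z = -0.3143 or 0.1370 → z<0 root = -0.3143
x = -0.0253, y = 0.0083

(-0.0253, 0.0083, -0.3143)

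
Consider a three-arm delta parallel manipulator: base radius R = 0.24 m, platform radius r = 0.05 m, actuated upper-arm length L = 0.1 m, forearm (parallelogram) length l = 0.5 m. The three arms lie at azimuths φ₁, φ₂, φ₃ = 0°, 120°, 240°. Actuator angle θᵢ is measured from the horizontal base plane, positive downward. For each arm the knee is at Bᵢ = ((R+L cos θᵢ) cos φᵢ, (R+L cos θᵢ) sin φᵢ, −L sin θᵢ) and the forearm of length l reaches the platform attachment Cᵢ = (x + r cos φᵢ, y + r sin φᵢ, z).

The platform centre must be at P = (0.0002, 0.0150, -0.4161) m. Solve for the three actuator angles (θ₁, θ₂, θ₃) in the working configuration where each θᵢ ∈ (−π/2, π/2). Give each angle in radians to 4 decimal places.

arm 1 (φ=0.0°): x'=0.0002, y'=0.0150
  A cos θ + B sin θ = C:  0.1898·cos θ + -0.4161·sin θ = 0.1531
  γ=atan2(-0.4161,0.1898)=-1.1428;  ψ=arccos(0.3347)=1.2295;  θ1=γ+ψ≈0.0867
φ2=120.0° → target in arm frame (0.0129, -0.0077)
  A=0.1771, B=-0.4161, C=(l²−L²−A²−y'²−z²)/(2L)=0.1772
  θ2 = atan2(B,A) + arccos(C/0.4522) = -0.0001
rotate P by −φ3: (-0.0131, -0.0073, -0.4161)
  A cos θ + B sin θ = C:  0.2031·cos θ + -0.4161·sin θ = 0.1278
  θ3 = atan2(B,A) + arccos(C/0.4630) = 0.1744

θ₁ = 0.0867, θ₂ = -0.0001, θ₃ = 0.1744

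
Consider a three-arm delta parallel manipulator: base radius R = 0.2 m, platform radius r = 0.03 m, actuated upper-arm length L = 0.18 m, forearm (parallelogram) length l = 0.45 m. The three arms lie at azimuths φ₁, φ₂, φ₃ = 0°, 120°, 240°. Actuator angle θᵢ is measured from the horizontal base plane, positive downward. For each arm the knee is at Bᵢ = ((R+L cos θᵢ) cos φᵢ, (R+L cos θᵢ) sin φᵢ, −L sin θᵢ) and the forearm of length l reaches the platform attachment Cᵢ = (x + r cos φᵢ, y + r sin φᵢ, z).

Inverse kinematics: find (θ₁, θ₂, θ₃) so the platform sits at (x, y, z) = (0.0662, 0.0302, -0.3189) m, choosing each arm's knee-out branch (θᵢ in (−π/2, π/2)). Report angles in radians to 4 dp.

θ₁ = -0.1744, θ₂ = 0.2616, θ₃ = 0.5237

arm 1 (φ=0.0°): x'=0.0662, y'=0.0302
  e−x'=0.1038;  (l²−L²−(e−x')²−y'²−z²)/2L = 0.1575
  θ1 = atan2(B,A) + arccos(C/0.3354) = -0.1744
arm 2 (φ=120.0°): x'=-0.0069, y'=-0.0724
  e−x'=0.1769;  (l²−L²−(e−x')²−y'²−z²)/2L = 0.0885
  θ2 = atan2(B,A) + arccos(C/0.3647) = 0.2616
rotate P by −φ3: (-0.0593, 0.0422, -0.3189)
  A=0.2293, B=-0.3189, C=(l²−L²−A²−y'²−z²)/(2L)=0.0391
  θ3 = atan2(B,A) + arccos(C/0.3928) = 0.5237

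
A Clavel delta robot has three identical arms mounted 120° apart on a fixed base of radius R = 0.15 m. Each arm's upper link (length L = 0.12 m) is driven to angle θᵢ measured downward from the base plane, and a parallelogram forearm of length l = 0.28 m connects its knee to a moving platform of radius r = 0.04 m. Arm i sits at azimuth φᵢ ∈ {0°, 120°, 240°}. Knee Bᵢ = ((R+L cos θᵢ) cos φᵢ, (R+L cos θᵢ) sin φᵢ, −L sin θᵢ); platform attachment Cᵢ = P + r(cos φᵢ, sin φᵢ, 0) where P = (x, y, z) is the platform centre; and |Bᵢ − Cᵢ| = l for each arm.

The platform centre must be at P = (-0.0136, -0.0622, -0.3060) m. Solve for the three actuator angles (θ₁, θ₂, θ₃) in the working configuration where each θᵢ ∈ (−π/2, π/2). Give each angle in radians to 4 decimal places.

rotate P by −φ1: (-0.0136, -0.0622, -0.3060)
  A=0.1236, B=-0.3060, C=(l²−L²−A²−y'²−z²)/(2L)=-0.2033
  √(A²+B²)=0.3300;  θ1 = -1.1869+2.2343 ≈ 1.0474
rotate P by −φ2: (-0.0471, 0.0429, -0.3060)
  A cos θ + B sin θ = C:  0.1571·cos θ + -0.3060·sin θ = -0.2339
  θ2 = atan2(B,A) + arccos(C/0.3440) = 1.2222
φ3=240.0° → target in arm frame (0.0607, 0.0193)
  A cos θ + B sin θ = C:  0.0493·cos θ + -0.3060·sin θ = -0.1352
  √(A²+B²)=0.3100;  θ3 = -1.4110+2.0221 ≈ 0.6111

θ₁ = 1.0474, θ₂ = 1.2222, θ₃ = 0.6111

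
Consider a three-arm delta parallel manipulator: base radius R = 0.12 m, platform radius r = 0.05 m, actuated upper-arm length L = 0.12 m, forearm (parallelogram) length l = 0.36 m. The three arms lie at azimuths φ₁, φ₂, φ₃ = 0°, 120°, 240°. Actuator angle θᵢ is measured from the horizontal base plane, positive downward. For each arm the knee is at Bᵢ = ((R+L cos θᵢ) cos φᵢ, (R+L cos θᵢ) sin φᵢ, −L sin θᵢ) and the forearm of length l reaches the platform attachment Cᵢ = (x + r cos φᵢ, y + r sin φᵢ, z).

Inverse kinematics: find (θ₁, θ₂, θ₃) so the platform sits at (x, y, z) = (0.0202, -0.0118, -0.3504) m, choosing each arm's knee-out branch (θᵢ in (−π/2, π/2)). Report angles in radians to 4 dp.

rotate P by −φ1: (0.0202, -0.0118, -0.3504)
  A cos θ + B sin θ = C:  0.0498·cos θ + -0.3504·sin θ = -0.0425
  √(A²+B²)=0.3539;  θ1 = -1.4296+1.6912 ≈ 0.2615
φ2=120.0° → target in arm frame (-0.0203, -0.0116)
  A cos θ + B sin θ = C:  0.0903·cos θ + -0.3504·sin θ = -0.0661
  θ2 = atan2(B,A) + arccos(C/0.3619) = 0.4361
φ3=240.0° → target in arm frame (0.0001, 0.0234)
  A cos θ + B sin θ = C:  0.0699·cos θ + -0.3504·sin θ = -0.0542
  γ=atan2(-0.3504,0.0699)=-1.3739;  ψ=arccos(-0.1517)=1.7231;  θ3=γ+ψ≈0.3492

θ₁ = 0.2615, θ₂ = 0.4361, θ₃ = 0.3492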